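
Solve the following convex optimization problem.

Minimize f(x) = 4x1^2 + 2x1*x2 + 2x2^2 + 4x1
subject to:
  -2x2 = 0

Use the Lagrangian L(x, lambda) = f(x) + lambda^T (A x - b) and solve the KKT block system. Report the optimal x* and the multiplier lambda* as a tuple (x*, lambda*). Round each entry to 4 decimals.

Form the Lagrangian:
  L(x, lambda) = (1/2) x^T Q x + c^T x + lambda^T (A x - b)
Stationarity (grad_x L = 0): Q x + c + A^T lambda = 0.
Primal feasibility: A x = b.

This gives the KKT block system:
  [ Q   A^T ] [ x     ]   [-c ]
  [ A    0  ] [ lambda ] = [ b ]

Solving the linear system:
  x*      = (-0.5, 0)
  lambda* = (-0.5)
  f(x*)   = -1

x* = (-0.5, 0), lambda* = (-0.5)


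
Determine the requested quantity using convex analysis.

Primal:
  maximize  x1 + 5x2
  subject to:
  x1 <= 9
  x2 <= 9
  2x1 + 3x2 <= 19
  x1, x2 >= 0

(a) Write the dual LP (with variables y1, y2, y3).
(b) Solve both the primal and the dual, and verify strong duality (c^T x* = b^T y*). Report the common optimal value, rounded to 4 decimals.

The standard primal-dual pair for 'max c^T x s.t. A x <= b, x >= 0' is:
  Dual:  min b^T y  s.t.  A^T y >= c,  y >= 0.

So the dual LP is:
  minimize  9y1 + 9y2 + 19y3
  subject to:
    y1 + 2y3 >= 1
    y2 + 3y3 >= 5
    y1, y2, y3 >= 0

Solving the primal: x* = (0, 6.3333).
  primal value c^T x* = 31.6667.
Solving the dual: y* = (0, 0, 1.6667).
  dual value b^T y* = 31.6667.
Strong duality: c^T x* = b^T y*. Confirmed.

31.6667


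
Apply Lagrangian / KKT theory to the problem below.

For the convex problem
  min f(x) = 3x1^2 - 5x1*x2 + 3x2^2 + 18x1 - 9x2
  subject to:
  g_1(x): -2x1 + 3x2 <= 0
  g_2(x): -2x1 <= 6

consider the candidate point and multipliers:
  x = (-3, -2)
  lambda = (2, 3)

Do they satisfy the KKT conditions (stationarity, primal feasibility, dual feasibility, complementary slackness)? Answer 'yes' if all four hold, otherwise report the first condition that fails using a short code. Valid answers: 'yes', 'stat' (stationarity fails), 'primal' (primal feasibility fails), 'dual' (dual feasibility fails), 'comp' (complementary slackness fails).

Gradient of f: grad f(x) = Q x + c = (10, -6)
Constraint values g_i(x) = a_i^T x - b_i:
  g_1((-3, -2)) = 0
  g_2((-3, -2)) = 0
Stationarity residual: grad f(x) + sum_i lambda_i a_i = (0, 0)
  -> stationarity OK
Primal feasibility (all g_i <= 0): OK
Dual feasibility (all lambda_i >= 0): OK
Complementary slackness (lambda_i * g_i(x) = 0 for all i): OK

Verdict: yes, KKT holds.

yes


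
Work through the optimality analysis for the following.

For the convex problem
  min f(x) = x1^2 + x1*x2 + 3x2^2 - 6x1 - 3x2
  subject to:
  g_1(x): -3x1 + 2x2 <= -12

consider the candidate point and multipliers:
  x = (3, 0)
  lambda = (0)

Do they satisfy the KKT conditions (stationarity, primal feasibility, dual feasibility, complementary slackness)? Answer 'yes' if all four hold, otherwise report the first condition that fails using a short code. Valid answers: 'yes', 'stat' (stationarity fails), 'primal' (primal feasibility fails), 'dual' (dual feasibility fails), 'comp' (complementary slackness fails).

Gradient of f: grad f(x) = Q x + c = (0, 0)
Constraint values g_i(x) = a_i^T x - b_i:
  g_1((3, 0)) = 3
Stationarity residual: grad f(x) + sum_i lambda_i a_i = (0, 0)
  -> stationarity OK
Primal feasibility (all g_i <= 0): FAILS
Dual feasibility (all lambda_i >= 0): OK
Complementary slackness (lambda_i * g_i(x) = 0 for all i): OK

Verdict: the first failing condition is primal_feasibility -> primal.

primal


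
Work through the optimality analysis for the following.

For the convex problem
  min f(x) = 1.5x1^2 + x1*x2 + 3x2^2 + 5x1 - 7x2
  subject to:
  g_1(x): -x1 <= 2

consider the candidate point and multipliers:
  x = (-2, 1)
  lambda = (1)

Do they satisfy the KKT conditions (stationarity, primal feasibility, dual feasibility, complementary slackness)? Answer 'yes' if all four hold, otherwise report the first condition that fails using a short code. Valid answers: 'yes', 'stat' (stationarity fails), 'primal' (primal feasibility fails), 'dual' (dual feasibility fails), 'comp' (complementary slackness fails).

Gradient of f: grad f(x) = Q x + c = (0, -3)
Constraint values g_i(x) = a_i^T x - b_i:
  g_1((-2, 1)) = 0
Stationarity residual: grad f(x) + sum_i lambda_i a_i = (-1, -3)
  -> stationarity FAILS
Primal feasibility (all g_i <= 0): OK
Dual feasibility (all lambda_i >= 0): OK
Complementary slackness (lambda_i * g_i(x) = 0 for all i): OK

Verdict: the first failing condition is stationarity -> stat.

stat


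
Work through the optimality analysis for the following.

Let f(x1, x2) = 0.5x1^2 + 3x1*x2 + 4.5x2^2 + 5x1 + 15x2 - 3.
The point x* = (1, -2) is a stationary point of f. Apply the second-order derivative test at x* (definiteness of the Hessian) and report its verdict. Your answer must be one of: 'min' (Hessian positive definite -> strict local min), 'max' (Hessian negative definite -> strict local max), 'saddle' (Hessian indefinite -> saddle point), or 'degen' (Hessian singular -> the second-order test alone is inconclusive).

Compute the Hessian H = grad^2 f:
  H = [[1, 3], [3, 9]]
Verify stationarity: grad f(x*) = H x* + g = (0, 0).
Eigenvalues of H: 0, 10.
H has a zero eigenvalue (singular; positive semidefinite but not definite), so H is neither positive definite, negative definite, nor indefinite. The second-order test alone is inconclusive -> degen.
(Indeed, f is constant along the null direction of H through x*, so x* is not a strict local extremum.)

degen


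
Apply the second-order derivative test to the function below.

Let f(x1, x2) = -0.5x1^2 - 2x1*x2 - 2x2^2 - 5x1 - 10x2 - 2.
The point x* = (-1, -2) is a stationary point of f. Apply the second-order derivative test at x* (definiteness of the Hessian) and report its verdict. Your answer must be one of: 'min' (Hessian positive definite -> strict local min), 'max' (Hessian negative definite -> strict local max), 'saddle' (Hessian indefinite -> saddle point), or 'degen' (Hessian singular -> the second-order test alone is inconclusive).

Compute the Hessian H = grad^2 f:
  H = [[-1, -2], [-2, -4]]
Verify stationarity: grad f(x*) = H x* + g = (0, 0).
Eigenvalues of H: -5, 0.
H has a zero eigenvalue (singular; negative semidefinite but not definite), so H is neither positive definite, negative definite, nor indefinite. The second-order test alone is inconclusive -> degen.
(Indeed, f is constant along the null direction of H through x*, so x* is not a strict local extremum.)

degen


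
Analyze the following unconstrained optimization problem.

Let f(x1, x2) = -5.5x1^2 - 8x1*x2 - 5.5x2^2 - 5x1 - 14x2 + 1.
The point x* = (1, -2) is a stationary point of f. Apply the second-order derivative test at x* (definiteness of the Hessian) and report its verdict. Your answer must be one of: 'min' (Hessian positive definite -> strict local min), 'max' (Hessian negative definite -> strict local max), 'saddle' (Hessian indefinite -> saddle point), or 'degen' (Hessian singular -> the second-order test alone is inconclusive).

Compute the Hessian H = grad^2 f:
  H = [[-11, -8], [-8, -11]]
Verify stationarity: grad f(x*) = H x* + g = (0, 0).
Eigenvalues of H: -19, -3.
Both eigenvalues < 0, so H is negative definite -> x* is a strict local max.

max


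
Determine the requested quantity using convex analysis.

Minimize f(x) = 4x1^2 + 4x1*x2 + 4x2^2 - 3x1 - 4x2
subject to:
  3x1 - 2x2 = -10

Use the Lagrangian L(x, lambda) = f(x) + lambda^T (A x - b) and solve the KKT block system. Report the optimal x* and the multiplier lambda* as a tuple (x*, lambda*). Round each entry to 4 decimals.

Form the Lagrangian:
  L(x, lambda) = (1/2) x^T Q x + c^T x + lambda^T (A x - b)
Stationarity (grad_x L = 0): Q x + c + A^T lambda = 0.
Primal feasibility: A x = b.

This gives the KKT block system:
  [ Q   A^T ] [ x     ]   [-c ]
  [ A    0  ] [ lambda ] = [ b ]

Solving the linear system:
  x*      = (-1.8684, 2.1974)
  lambda* = (3.0526)
  f(x*)   = 13.6711

x* = (-1.8684, 2.1974), lambda* = (3.0526)


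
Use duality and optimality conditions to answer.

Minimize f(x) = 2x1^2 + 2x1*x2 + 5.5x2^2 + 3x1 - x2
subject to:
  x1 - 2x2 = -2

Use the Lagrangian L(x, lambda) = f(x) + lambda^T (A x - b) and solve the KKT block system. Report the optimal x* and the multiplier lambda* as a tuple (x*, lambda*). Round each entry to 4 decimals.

Form the Lagrangian:
  L(x, lambda) = (1/2) x^T Q x + c^T x + lambda^T (A x - b)
Stationarity (grad_x L = 0): Q x + c + A^T lambda = 0.
Primal feasibility: A x = b.

This gives the KKT block system:
  [ Q   A^T ] [ x     ]   [-c ]
  [ A    0  ] [ lambda ] = [ b ]

Solving the linear system:
  x*      = (-1.1429, 0.4286)
  lambda* = (0.7143)
  f(x*)   = -1.2143

x* = (-1.1429, 0.4286), lambda* = (0.7143)


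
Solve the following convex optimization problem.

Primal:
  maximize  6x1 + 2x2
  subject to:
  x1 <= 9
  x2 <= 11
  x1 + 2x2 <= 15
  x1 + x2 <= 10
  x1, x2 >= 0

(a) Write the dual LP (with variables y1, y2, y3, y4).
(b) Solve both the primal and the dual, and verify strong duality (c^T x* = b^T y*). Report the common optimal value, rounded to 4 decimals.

The standard primal-dual pair for 'max c^T x s.t. A x <= b, x >= 0' is:
  Dual:  min b^T y  s.t.  A^T y >= c,  y >= 0.

So the dual LP is:
  minimize  9y1 + 11y2 + 15y3 + 10y4
  subject to:
    y1 + y3 + y4 >= 6
    y2 + 2y3 + y4 >= 2
    y1, y2, y3, y4 >= 0

Solving the primal: x* = (9, 1).
  primal value c^T x* = 56.
Solving the dual: y* = (4, 0, 0, 2).
  dual value b^T y* = 56.
Strong duality: c^T x* = b^T y*. Confirmed.

56


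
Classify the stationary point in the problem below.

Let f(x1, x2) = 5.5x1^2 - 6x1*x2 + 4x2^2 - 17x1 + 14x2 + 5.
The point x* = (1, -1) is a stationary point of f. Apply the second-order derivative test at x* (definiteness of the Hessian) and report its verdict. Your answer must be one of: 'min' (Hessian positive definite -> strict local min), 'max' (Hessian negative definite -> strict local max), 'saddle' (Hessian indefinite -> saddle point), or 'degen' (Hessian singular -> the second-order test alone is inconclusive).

Compute the Hessian H = grad^2 f:
  H = [[11, -6], [-6, 8]]
Verify stationarity: grad f(x*) = H x* + g = (0, 0).
Eigenvalues of H: 3.3153, 15.6847.
Both eigenvalues > 0, so H is positive definite -> x* is a strict local min.

min


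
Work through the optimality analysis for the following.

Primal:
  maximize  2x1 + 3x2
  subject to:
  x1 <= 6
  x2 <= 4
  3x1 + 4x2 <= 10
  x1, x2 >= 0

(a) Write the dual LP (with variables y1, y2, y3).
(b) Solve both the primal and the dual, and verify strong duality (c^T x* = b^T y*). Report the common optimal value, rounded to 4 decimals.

The standard primal-dual pair for 'max c^T x s.t. A x <= b, x >= 0' is:
  Dual:  min b^T y  s.t.  A^T y >= c,  y >= 0.

So the dual LP is:
  minimize  6y1 + 4y2 + 10y3
  subject to:
    y1 + 3y3 >= 2
    y2 + 4y3 >= 3
    y1, y2, y3 >= 0

Solving the primal: x* = (0, 2.5).
  primal value c^T x* = 7.5.
Solving the dual: y* = (0, 0, 0.75).
  dual value b^T y* = 7.5.
Strong duality: c^T x* = b^T y*. Confirmed.

7.5


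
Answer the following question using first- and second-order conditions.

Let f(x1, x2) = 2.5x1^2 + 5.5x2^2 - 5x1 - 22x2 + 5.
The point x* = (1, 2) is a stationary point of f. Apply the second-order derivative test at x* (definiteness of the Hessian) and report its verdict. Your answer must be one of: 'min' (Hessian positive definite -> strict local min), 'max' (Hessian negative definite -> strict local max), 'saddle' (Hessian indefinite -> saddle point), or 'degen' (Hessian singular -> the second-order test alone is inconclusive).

Compute the Hessian H = grad^2 f:
  H = [[5, 0], [0, 11]]
Verify stationarity: grad f(x*) = H x* + g = (0, 0).
Eigenvalues of H: 5, 11.
Both eigenvalues > 0, so H is positive definite -> x* is a strict local min.

min


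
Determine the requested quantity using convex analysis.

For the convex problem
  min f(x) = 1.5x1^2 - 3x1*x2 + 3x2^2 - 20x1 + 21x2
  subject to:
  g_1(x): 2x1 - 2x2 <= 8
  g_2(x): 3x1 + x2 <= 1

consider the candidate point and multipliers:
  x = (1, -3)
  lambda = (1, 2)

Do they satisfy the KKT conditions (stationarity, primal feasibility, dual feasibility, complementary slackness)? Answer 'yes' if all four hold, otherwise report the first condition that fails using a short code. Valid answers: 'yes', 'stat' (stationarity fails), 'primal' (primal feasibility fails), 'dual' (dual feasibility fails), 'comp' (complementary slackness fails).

Gradient of f: grad f(x) = Q x + c = (-8, 0)
Constraint values g_i(x) = a_i^T x - b_i:
  g_1((1, -3)) = 0
  g_2((1, -3)) = -1
Stationarity residual: grad f(x) + sum_i lambda_i a_i = (0, 0)
  -> stationarity OK
Primal feasibility (all g_i <= 0): OK
Dual feasibility (all lambda_i >= 0): OK
Complementary slackness (lambda_i * g_i(x) = 0 for all i): FAILS

Verdict: the first failing condition is complementary_slackness -> comp.

comp


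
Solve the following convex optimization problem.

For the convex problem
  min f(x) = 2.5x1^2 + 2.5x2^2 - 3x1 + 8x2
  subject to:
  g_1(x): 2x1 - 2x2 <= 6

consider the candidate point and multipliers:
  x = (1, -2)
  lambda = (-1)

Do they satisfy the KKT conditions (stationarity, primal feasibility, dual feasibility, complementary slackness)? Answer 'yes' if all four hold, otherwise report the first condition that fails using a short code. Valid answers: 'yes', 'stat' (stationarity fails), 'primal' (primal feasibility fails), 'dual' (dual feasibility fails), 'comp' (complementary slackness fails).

Gradient of f: grad f(x) = Q x + c = (2, -2)
Constraint values g_i(x) = a_i^T x - b_i:
  g_1((1, -2)) = 0
Stationarity residual: grad f(x) + sum_i lambda_i a_i = (0, 0)
  -> stationarity OK
Primal feasibility (all g_i <= 0): OK
Dual feasibility (all lambda_i >= 0): FAILS
Complementary slackness (lambda_i * g_i(x) = 0 for all i): OK

Verdict: the first failing condition is dual_feasibility -> dual.

dual


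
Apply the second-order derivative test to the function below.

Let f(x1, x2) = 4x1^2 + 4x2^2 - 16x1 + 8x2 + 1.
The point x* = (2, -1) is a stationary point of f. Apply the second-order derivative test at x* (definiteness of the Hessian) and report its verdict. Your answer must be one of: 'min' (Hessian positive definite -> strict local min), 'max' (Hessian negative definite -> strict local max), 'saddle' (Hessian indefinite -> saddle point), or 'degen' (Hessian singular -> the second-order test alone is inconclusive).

Compute the Hessian H = grad^2 f:
  H = [[8, 0], [0, 8]]
Verify stationarity: grad f(x*) = H x* + g = (0, 0).
Eigenvalues of H: 8, 8.
Both eigenvalues > 0, so H is positive definite -> x* is a strict local min.

min


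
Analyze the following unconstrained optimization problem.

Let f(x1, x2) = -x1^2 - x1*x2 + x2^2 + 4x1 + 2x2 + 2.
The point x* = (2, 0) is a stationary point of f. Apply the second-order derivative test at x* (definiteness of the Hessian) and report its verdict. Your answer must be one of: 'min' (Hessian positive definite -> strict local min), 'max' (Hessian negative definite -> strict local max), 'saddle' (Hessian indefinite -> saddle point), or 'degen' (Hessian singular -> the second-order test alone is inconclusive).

Compute the Hessian H = grad^2 f:
  H = [[-2, -1], [-1, 2]]
Verify stationarity: grad f(x*) = H x* + g = (0, 0).
Eigenvalues of H: -2.2361, 2.2361.
Eigenvalues have mixed signs, so H is indefinite -> x* is a saddle point.

saddle


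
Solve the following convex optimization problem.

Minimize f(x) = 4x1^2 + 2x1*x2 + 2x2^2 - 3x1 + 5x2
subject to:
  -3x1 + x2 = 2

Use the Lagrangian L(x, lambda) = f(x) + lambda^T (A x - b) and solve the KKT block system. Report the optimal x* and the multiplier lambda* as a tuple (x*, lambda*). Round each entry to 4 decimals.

Form the Lagrangian:
  L(x, lambda) = (1/2) x^T Q x + c^T x + lambda^T (A x - b)
Stationarity (grad_x L = 0): Q x + c + A^T lambda = 0.
Primal feasibility: A x = b.

This gives the KKT block system:
  [ Q   A^T ] [ x     ]   [-c ]
  [ A    0  ] [ lambda ] = [ b ]

Solving the linear system:
  x*      = (-0.7143, -0.1429)
  lambda* = (-3)
  f(x*)   = 3.7143

x* = (-0.7143, -0.1429), lambda* = (-3)


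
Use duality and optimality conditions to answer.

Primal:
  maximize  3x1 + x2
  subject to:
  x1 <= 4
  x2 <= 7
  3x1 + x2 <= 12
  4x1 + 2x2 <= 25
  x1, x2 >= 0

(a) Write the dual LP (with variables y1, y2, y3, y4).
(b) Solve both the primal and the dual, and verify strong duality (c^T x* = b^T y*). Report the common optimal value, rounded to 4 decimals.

The standard primal-dual pair for 'max c^T x s.t. A x <= b, x >= 0' is:
  Dual:  min b^T y  s.t.  A^T y >= c,  y >= 0.

So the dual LP is:
  minimize  4y1 + 7y2 + 12y3 + 25y4
  subject to:
    y1 + 3y3 + 4y4 >= 3
    y2 + y3 + 2y4 >= 1
    y1, y2, y3, y4 >= 0

Solving the primal: x* = (1.6667, 7).
  primal value c^T x* = 12.
Solving the dual: y* = (0, 0, 1, 0).
  dual value b^T y* = 12.
Strong duality: c^T x* = b^T y*. Confirmed.

12


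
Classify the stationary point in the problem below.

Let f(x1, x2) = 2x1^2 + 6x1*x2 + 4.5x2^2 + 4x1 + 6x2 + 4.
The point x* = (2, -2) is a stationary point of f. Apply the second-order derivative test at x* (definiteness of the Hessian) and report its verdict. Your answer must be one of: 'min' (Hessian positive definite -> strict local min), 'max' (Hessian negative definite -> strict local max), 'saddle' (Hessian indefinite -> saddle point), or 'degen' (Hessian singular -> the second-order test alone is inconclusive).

Compute the Hessian H = grad^2 f:
  H = [[4, 6], [6, 9]]
Verify stationarity: grad f(x*) = H x* + g = (0, 0).
Eigenvalues of H: 0, 13.
H has a zero eigenvalue (singular; positive semidefinite but not definite), so H is neither positive definite, negative definite, nor indefinite. The second-order test alone is inconclusive -> degen.
(Indeed, f is constant along the null direction of H through x*, so x* is not a strict local extremum.)

degen


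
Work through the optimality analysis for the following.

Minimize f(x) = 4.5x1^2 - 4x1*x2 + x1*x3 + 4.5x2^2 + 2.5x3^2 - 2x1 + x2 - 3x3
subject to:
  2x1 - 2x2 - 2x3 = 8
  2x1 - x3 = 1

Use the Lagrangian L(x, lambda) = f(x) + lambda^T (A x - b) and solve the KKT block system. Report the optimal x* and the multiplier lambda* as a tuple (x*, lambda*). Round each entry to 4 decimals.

Form the Lagrangian:
  L(x, lambda) = (1/2) x^T Q x + c^T x + lambda^T (A x - b)
Stationarity (grad_x L = 0): Q x + c + A^T lambda = 0.
Primal feasibility: A x = b.

This gives the KKT block system:
  [ Q   A^T ] [ x     ]   [-c ]
  [ A    0  ] [ lambda ] = [ b ]

Solving the linear system:
  x*      = (-0.38, -2.62, -1.76)
  lambda* = (-10.53, 8.88)
  f(x*)   = 39.39

x* = (-0.38, -2.62, -1.76), lambda* = (-10.53, 8.88)


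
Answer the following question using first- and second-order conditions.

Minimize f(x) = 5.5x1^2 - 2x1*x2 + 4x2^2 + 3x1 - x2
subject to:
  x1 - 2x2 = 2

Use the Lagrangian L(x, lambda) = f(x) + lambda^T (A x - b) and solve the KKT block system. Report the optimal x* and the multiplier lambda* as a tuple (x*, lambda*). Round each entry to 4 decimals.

Form the Lagrangian:
  L(x, lambda) = (1/2) x^T Q x + c^T x + lambda^T (A x - b)
Stationarity (grad_x L = 0): Q x + c + A^T lambda = 0.
Primal feasibility: A x = b.

This gives the KKT block system:
  [ Q   A^T ] [ x     ]   [-c ]
  [ A    0  ] [ lambda ] = [ b ]

Solving the linear system:
  x*      = (-0.0455, -1.0227)
  lambda* = (-4.5455)
  f(x*)   = 4.9886

x* = (-0.0455, -1.0227), lambda* = (-4.5455)


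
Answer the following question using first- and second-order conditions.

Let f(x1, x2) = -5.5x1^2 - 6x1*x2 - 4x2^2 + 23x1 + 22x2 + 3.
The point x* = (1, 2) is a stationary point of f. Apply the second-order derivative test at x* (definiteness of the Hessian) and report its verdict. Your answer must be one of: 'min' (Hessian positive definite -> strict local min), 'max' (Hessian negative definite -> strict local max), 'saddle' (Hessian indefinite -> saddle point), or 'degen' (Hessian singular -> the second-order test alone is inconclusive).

Compute the Hessian H = grad^2 f:
  H = [[-11, -6], [-6, -8]]
Verify stationarity: grad f(x*) = H x* + g = (0, 0).
Eigenvalues of H: -15.6847, -3.3153.
Both eigenvalues < 0, so H is negative definite -> x* is a strict local max.

max


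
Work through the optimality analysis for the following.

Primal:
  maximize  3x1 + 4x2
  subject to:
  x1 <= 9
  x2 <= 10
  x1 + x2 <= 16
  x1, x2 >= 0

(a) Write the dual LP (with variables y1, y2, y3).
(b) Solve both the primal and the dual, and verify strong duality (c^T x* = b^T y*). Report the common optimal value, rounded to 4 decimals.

The standard primal-dual pair for 'max c^T x s.t. A x <= b, x >= 0' is:
  Dual:  min b^T y  s.t.  A^T y >= c,  y >= 0.

So the dual LP is:
  minimize  9y1 + 10y2 + 16y3
  subject to:
    y1 + y3 >= 3
    y2 + y3 >= 4
    y1, y2, y3 >= 0

Solving the primal: x* = (6, 10).
  primal value c^T x* = 58.
Solving the dual: y* = (0, 1, 3).
  dual value b^T y* = 58.
Strong duality: c^T x* = b^T y*. Confirmed.

58


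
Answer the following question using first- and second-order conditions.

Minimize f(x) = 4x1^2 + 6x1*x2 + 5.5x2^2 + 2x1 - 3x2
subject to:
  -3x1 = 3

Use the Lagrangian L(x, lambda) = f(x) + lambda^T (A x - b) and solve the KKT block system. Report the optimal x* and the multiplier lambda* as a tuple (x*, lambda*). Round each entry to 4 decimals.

Form the Lagrangian:
  L(x, lambda) = (1/2) x^T Q x + c^T x + lambda^T (A x - b)
Stationarity (grad_x L = 0): Q x + c + A^T lambda = 0.
Primal feasibility: A x = b.

This gives the KKT block system:
  [ Q   A^T ] [ x     ]   [-c ]
  [ A    0  ] [ lambda ] = [ b ]

Solving the linear system:
  x*      = (-1, 0.8182)
  lambda* = (-0.3636)
  f(x*)   = -1.6818

x* = (-1, 0.8182), lambda* = (-0.3636)


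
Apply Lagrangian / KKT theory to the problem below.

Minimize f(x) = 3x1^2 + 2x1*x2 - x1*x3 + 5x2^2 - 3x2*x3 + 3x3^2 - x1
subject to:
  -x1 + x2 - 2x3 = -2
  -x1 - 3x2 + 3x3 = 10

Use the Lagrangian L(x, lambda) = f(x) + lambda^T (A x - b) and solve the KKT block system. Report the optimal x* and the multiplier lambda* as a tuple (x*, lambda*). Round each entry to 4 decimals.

Form the Lagrangian:
  L(x, lambda) = (1/2) x^T Q x + c^T x + lambda^T (A x - b)
Stationarity (grad_x L = 0): Q x + c + A^T lambda = 0.
Primal feasibility: A x = b.

This gives the KKT block system:
  [ Q   A^T ] [ x     ]   [-c ]
  [ A    0  ] [ lambda ] = [ b ]

Solving the linear system:
  x*      = (-1.9959, -1.3402, 1.3279)
  lambda* = (-7.3934, -9.5902)
  f(x*)   = 41.5553

x* = (-1.9959, -1.3402, 1.3279), lambda* = (-7.3934, -9.5902)


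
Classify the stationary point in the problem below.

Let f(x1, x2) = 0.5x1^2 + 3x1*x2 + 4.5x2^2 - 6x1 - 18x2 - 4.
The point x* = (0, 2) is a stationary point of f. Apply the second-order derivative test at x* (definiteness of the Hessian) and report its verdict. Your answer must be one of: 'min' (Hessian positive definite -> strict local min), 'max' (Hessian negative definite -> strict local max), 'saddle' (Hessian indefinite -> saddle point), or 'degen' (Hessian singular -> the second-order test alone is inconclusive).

Compute the Hessian H = grad^2 f:
  H = [[1, 3], [3, 9]]
Verify stationarity: grad f(x*) = H x* + g = (0, 0).
Eigenvalues of H: 0, 10.
H has a zero eigenvalue (singular; positive semidefinite but not definite), so H is neither positive definite, negative definite, nor indefinite. The second-order test alone is inconclusive -> degen.
(Indeed, f is constant along the null direction of H through x*, so x* is not a strict local extremum.)

degen


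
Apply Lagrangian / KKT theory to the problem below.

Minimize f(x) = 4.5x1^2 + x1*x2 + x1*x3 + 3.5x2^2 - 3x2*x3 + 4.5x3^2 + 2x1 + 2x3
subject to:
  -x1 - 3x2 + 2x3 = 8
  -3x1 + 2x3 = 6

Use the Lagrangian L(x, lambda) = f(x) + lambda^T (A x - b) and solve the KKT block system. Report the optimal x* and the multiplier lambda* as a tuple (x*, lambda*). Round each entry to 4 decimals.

Form the Lagrangian:
  L(x, lambda) = (1/2) x^T Q x + c^T x + lambda^T (A x - b)
Stationarity (grad_x L = 0): Q x + c + A^T lambda = 0.
Primal feasibility: A x = b.

This gives the KKT block system:
  [ Q   A^T ] [ x     ]   [-c ]
  [ A    0  ] [ lambda ] = [ b ]

Solving the linear system:
  x*      = (-1.3593, -1.5729, 0.9611)
  lambda* = (-5.0842, -1.9204)
  f(x*)   = 25.6995

x* = (-1.3593, -1.5729, 0.9611), lambda* = (-5.0842, -1.9204)


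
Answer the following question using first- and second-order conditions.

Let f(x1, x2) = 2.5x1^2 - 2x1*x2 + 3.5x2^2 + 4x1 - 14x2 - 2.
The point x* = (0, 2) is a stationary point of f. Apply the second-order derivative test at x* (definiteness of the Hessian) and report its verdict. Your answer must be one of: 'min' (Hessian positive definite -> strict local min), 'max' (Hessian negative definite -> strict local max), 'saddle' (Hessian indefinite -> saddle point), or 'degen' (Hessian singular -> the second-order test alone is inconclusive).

Compute the Hessian H = grad^2 f:
  H = [[5, -2], [-2, 7]]
Verify stationarity: grad f(x*) = H x* + g = (0, 0).
Eigenvalues of H: 3.7639, 8.2361.
Both eigenvalues > 0, so H is positive definite -> x* is a strict local min.

min


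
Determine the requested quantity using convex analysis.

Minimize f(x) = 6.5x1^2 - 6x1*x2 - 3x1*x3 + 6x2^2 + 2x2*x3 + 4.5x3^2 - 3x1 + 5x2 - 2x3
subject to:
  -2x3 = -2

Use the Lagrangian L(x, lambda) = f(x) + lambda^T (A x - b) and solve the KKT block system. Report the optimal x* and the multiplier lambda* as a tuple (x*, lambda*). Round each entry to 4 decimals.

Form the Lagrangian:
  L(x, lambda) = (1/2) x^T Q x + c^T x + lambda^T (A x - b)
Stationarity (grad_x L = 0): Q x + c + A^T lambda = 0.
Primal feasibility: A x = b.

This gives the KKT block system:
  [ Q   A^T ] [ x     ]   [-c ]
  [ A    0  ] [ lambda ] = [ b ]

Solving the linear system:
  x*      = (0.25, -0.4583, 1)
  lambda* = (2.6667)
  f(x*)   = 0.1458

x* = (0.25, -0.4583, 1), lambda* = (2.6667)


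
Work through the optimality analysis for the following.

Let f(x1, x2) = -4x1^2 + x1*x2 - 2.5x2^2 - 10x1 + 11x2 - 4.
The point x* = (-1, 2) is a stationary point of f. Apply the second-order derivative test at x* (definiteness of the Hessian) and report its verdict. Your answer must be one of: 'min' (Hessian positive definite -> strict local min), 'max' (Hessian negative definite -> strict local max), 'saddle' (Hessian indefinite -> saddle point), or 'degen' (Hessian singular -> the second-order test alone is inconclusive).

Compute the Hessian H = grad^2 f:
  H = [[-8, 1], [1, -5]]
Verify stationarity: grad f(x*) = H x* + g = (0, 0).
Eigenvalues of H: -8.3028, -4.6972.
Both eigenvalues < 0, so H is negative definite -> x* is a strict local max.

max


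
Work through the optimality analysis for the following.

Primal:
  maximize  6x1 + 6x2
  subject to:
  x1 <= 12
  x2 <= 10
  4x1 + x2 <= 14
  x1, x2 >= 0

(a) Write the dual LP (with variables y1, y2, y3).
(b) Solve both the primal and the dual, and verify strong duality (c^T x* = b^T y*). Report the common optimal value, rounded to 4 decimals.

The standard primal-dual pair for 'max c^T x s.t. A x <= b, x >= 0' is:
  Dual:  min b^T y  s.t.  A^T y >= c,  y >= 0.

So the dual LP is:
  minimize  12y1 + 10y2 + 14y3
  subject to:
    y1 + 4y3 >= 6
    y2 + y3 >= 6
    y1, y2, y3 >= 0

Solving the primal: x* = (1, 10).
  primal value c^T x* = 66.
Solving the dual: y* = (0, 4.5, 1.5).
  dual value b^T y* = 66.
Strong duality: c^T x* = b^T y*. Confirmed.

66


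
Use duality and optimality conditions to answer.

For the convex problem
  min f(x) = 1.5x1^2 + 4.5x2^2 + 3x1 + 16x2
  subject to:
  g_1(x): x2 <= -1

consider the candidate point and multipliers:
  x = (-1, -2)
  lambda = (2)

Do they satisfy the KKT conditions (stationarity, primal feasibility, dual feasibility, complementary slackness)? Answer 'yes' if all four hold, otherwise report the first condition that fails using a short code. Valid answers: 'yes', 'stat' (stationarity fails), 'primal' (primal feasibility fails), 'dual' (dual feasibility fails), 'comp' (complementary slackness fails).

Gradient of f: grad f(x) = Q x + c = (0, -2)
Constraint values g_i(x) = a_i^T x - b_i:
  g_1((-1, -2)) = -1
Stationarity residual: grad f(x) + sum_i lambda_i a_i = (0, 0)
  -> stationarity OK
Primal feasibility (all g_i <= 0): OK
Dual feasibility (all lambda_i >= 0): OK
Complementary slackness (lambda_i * g_i(x) = 0 for all i): FAILS

Verdict: the first failing condition is complementary_slackness -> comp.

comp


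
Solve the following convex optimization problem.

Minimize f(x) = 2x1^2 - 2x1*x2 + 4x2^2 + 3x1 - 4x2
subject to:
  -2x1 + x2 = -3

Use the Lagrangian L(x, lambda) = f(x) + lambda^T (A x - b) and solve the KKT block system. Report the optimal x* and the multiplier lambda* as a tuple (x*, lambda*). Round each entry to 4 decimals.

Form the Lagrangian:
  L(x, lambda) = (1/2) x^T Q x + c^T x + lambda^T (A x - b)
Stationarity (grad_x L = 0): Q x + c + A^T lambda = 0.
Primal feasibility: A x = b.

This gives the KKT block system:
  [ Q   A^T ] [ x     ]   [-c ]
  [ A    0  ] [ lambda ] = [ b ]

Solving the linear system:
  x*      = (1.6786, 0.3571)
  lambda* = (4.5)
  f(x*)   = 8.5536

x* = (1.6786, 0.3571), lambda* = (4.5)


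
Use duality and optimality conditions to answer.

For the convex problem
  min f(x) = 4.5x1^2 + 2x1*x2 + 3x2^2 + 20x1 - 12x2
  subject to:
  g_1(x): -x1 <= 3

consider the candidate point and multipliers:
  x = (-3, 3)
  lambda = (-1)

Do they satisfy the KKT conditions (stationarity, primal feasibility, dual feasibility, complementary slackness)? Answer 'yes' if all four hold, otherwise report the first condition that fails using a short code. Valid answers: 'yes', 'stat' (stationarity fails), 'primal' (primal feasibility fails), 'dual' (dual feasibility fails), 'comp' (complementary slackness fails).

Gradient of f: grad f(x) = Q x + c = (-1, 0)
Constraint values g_i(x) = a_i^T x - b_i:
  g_1((-3, 3)) = 0
Stationarity residual: grad f(x) + sum_i lambda_i a_i = (0, 0)
  -> stationarity OK
Primal feasibility (all g_i <= 0): OK
Dual feasibility (all lambda_i >= 0): FAILS
Complementary slackness (lambda_i * g_i(x) = 0 for all i): OK

Verdict: the first failing condition is dual_feasibility -> dual.

dual


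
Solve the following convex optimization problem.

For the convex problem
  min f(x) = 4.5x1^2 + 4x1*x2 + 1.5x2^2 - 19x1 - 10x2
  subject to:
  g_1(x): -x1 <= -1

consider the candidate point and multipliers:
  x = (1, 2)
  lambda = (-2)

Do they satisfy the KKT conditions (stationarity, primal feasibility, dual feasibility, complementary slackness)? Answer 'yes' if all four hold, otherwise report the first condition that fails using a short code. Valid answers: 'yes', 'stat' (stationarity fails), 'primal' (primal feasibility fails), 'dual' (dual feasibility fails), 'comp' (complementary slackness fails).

Gradient of f: grad f(x) = Q x + c = (-2, 0)
Constraint values g_i(x) = a_i^T x - b_i:
  g_1((1, 2)) = 0
Stationarity residual: grad f(x) + sum_i lambda_i a_i = (0, 0)
  -> stationarity OK
Primal feasibility (all g_i <= 0): OK
Dual feasibility (all lambda_i >= 0): FAILS
Complementary slackness (lambda_i * g_i(x) = 0 for all i): OK

Verdict: the first failing condition is dual_feasibility -> dual.

dual


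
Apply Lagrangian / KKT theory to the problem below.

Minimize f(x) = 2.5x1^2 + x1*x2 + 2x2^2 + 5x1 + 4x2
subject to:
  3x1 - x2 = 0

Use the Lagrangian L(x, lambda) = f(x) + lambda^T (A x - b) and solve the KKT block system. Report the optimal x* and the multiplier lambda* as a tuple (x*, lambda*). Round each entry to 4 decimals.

Form the Lagrangian:
  L(x, lambda) = (1/2) x^T Q x + c^T x + lambda^T (A x - b)
Stationarity (grad_x L = 0): Q x + c + A^T lambda = 0.
Primal feasibility: A x = b.

This gives the KKT block system:
  [ Q   A^T ] [ x     ]   [-c ]
  [ A    0  ] [ lambda ] = [ b ]

Solving the linear system:
  x*      = (-0.3617, -1.0851)
  lambda* = (-0.7021)
  f(x*)   = -3.0745

x* = (-0.3617, -1.0851), lambda* = (-0.7021)


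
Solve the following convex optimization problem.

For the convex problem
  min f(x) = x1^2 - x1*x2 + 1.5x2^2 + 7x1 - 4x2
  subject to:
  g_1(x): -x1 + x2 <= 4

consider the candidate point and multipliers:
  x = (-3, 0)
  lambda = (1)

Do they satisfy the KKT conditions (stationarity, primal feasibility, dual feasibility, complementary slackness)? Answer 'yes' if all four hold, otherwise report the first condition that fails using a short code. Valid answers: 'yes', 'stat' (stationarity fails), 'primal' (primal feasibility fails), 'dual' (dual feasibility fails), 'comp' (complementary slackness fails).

Gradient of f: grad f(x) = Q x + c = (1, -1)
Constraint values g_i(x) = a_i^T x - b_i:
  g_1((-3, 0)) = -1
Stationarity residual: grad f(x) + sum_i lambda_i a_i = (0, 0)
  -> stationarity OK
Primal feasibility (all g_i <= 0): OK
Dual feasibility (all lambda_i >= 0): OK
Complementary slackness (lambda_i * g_i(x) = 0 for all i): FAILS

Verdict: the first failing condition is complementary_slackness -> comp.

comp


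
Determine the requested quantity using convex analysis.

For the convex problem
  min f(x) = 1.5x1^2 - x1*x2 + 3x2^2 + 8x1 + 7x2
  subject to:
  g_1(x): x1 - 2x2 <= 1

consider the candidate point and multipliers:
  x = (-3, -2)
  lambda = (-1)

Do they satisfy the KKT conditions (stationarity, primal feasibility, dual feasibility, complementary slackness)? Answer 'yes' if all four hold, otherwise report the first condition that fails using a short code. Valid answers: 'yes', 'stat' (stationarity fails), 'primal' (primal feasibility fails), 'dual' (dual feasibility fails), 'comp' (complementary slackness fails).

Gradient of f: grad f(x) = Q x + c = (1, -2)
Constraint values g_i(x) = a_i^T x - b_i:
  g_1((-3, -2)) = 0
Stationarity residual: grad f(x) + sum_i lambda_i a_i = (0, 0)
  -> stationarity OK
Primal feasibility (all g_i <= 0): OK
Dual feasibility (all lambda_i >= 0): FAILS
Complementary slackness (lambda_i * g_i(x) = 0 for all i): OK

Verdict: the first failing condition is dual_feasibility -> dual.

dual


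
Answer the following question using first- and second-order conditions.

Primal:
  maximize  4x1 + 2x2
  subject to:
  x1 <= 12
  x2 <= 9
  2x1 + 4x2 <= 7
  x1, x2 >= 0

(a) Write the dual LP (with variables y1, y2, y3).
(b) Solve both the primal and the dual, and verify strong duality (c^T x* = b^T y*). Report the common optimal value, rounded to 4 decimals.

The standard primal-dual pair for 'max c^T x s.t. A x <= b, x >= 0' is:
  Dual:  min b^T y  s.t.  A^T y >= c,  y >= 0.

So the dual LP is:
  minimize  12y1 + 9y2 + 7y3
  subject to:
    y1 + 2y3 >= 4
    y2 + 4y3 >= 2
    y1, y2, y3 >= 0

Solving the primal: x* = (3.5, 0).
  primal value c^T x* = 14.
Solving the dual: y* = (0, 0, 2).
  dual value b^T y* = 14.
Strong duality: c^T x* = b^T y*. Confirmed.

14


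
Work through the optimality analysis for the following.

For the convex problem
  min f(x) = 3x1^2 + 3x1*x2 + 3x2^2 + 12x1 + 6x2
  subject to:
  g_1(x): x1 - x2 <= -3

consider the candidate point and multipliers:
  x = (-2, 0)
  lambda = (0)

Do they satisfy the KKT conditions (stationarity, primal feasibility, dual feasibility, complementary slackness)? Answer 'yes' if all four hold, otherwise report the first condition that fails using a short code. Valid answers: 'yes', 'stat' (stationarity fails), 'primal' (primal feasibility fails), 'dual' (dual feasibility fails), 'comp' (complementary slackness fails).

Gradient of f: grad f(x) = Q x + c = (0, 0)
Constraint values g_i(x) = a_i^T x - b_i:
  g_1((-2, 0)) = 1
Stationarity residual: grad f(x) + sum_i lambda_i a_i = (0, 0)
  -> stationarity OK
Primal feasibility (all g_i <= 0): FAILS
Dual feasibility (all lambda_i >= 0): OK
Complementary slackness (lambda_i * g_i(x) = 0 for all i): OK

Verdict: the first failing condition is primal_feasibility -> primal.

primal


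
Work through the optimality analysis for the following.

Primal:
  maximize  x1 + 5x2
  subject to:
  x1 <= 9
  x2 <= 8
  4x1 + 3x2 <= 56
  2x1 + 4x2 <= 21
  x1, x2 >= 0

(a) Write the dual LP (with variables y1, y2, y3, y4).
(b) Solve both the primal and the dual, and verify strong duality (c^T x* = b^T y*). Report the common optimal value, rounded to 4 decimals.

The standard primal-dual pair for 'max c^T x s.t. A x <= b, x >= 0' is:
  Dual:  min b^T y  s.t.  A^T y >= c,  y >= 0.

So the dual LP is:
  minimize  9y1 + 8y2 + 56y3 + 21y4
  subject to:
    y1 + 4y3 + 2y4 >= 1
    y2 + 3y3 + 4y4 >= 5
    y1, y2, y3, y4 >= 0

Solving the primal: x* = (0, 5.25).
  primal value c^T x* = 26.25.
Solving the dual: y* = (0, 0, 0, 1.25).
  dual value b^T y* = 26.25.
Strong duality: c^T x* = b^T y*. Confirmed.

26.25


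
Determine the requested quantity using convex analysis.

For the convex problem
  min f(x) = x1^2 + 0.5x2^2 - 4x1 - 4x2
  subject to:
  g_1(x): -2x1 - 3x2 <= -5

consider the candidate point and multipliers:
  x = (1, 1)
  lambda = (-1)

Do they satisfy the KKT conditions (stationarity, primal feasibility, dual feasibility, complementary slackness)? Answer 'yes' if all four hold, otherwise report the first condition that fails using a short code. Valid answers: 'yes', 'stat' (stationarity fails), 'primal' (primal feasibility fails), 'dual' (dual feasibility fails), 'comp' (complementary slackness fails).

Gradient of f: grad f(x) = Q x + c = (-2, -3)
Constraint values g_i(x) = a_i^T x - b_i:
  g_1((1, 1)) = 0
Stationarity residual: grad f(x) + sum_i lambda_i a_i = (0, 0)
  -> stationarity OK
Primal feasibility (all g_i <= 0): OK
Dual feasibility (all lambda_i >= 0): FAILS
Complementary slackness (lambda_i * g_i(x) = 0 for all i): OK

Verdict: the first failing condition is dual_feasibility -> dual.

dual


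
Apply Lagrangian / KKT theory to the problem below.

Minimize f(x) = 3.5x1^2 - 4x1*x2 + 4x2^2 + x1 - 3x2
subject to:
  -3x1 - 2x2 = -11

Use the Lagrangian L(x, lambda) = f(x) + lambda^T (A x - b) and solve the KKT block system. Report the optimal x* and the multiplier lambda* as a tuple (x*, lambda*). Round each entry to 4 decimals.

Form the Lagrangian:
  L(x, lambda) = (1/2) x^T Q x + c^T x + lambda^T (A x - b)
Stationarity (grad_x L = 0): Q x + c + A^T lambda = 0.
Primal feasibility: A x = b.

This gives the KKT block system:
  [ Q   A^T ] [ x     ]   [-c ]
  [ A    0  ] [ lambda ] = [ b ]

Solving the linear system:
  x*      = (2.2297, 2.1554)
  lambda* = (2.6622)
  f(x*)   = 12.5236

x* = (2.2297, 2.1554), lambda* = (2.6622)


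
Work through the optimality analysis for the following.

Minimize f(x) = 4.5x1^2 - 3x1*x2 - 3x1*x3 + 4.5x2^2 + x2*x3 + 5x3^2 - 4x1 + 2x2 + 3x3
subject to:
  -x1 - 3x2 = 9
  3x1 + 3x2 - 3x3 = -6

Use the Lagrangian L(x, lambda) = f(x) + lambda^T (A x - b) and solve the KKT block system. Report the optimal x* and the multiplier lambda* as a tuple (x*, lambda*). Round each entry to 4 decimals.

Form the Lagrangian:
  L(x, lambda) = (1/2) x^T Q x + c^T x + lambda^T (A x - b)
Stationarity (grad_x L = 0): Q x + c + A^T lambda = 0.
Primal feasibility: A x = b.

This gives the KKT block system:
  [ Q   A^T ] [ x     ]   [-c ]
  [ A    0  ] [ lambda ] = [ b ]

Solving the linear system:
  x*      = (-0.8333, -2.7222, -1.5556)
  lambda* = (-11.4444, -4.2593)
  f(x*)   = 35.3333

x* = (-0.8333, -2.7222, -1.5556), lambda* = (-11.4444, -4.2593)


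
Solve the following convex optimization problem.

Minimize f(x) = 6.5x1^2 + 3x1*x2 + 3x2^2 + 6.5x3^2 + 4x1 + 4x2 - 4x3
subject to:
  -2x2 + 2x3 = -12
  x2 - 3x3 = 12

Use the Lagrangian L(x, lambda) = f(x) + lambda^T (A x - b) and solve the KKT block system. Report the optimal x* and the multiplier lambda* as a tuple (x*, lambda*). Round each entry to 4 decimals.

Form the Lagrangian:
  L(x, lambda) = (1/2) x^T Q x + c^T x + lambda^T (A x - b)
Stationarity (grad_x L = 0): Q x + c + A^T lambda = 0.
Primal feasibility: A x = b.

This gives the KKT block system:
  [ Q   A^T ] [ x     ]   [-c ]
  [ A    0  ] [ lambda ] = [ b ]

Solving the linear system:
  x*      = (-1, 3, -3)
  lambda* = (3.5, -12)
  f(x*)   = 103

x* = (-1, 3, -3), lambda* = (3.5, -12)


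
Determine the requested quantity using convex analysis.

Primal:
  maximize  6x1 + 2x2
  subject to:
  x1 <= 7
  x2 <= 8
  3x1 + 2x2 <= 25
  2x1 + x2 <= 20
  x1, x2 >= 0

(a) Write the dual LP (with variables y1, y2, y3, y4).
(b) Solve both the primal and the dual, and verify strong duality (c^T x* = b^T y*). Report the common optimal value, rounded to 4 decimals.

The standard primal-dual pair for 'max c^T x s.t. A x <= b, x >= 0' is:
  Dual:  min b^T y  s.t.  A^T y >= c,  y >= 0.

So the dual LP is:
  minimize  7y1 + 8y2 + 25y3 + 20y4
  subject to:
    y1 + 3y3 + 2y4 >= 6
    y2 + 2y3 + y4 >= 2
    y1, y2, y3, y4 >= 0

Solving the primal: x* = (7, 2).
  primal value c^T x* = 46.
Solving the dual: y* = (3, 0, 1, 0).
  dual value b^T y* = 46.
Strong duality: c^T x* = b^T y*. Confirmed.

46
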